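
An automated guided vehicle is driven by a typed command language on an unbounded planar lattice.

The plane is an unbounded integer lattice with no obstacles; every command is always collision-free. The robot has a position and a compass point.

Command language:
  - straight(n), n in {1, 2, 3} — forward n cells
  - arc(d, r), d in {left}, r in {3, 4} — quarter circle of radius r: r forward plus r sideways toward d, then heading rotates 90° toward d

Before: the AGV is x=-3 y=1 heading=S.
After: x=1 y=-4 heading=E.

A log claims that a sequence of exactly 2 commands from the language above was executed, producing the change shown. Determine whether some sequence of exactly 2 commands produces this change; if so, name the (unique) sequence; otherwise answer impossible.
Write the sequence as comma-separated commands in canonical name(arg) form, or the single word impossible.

key: order matters: swapping straight(1) and arc(left, 4) lands elsewhere
start: x=-3 y=1 heading=S
1. straight(1) → x=-3 y=0 heading=S
2. arc(left, 4) → x=1 y=-4 heading=E
no other 2-command option fits: unique.

straight(1), arc(left, 4)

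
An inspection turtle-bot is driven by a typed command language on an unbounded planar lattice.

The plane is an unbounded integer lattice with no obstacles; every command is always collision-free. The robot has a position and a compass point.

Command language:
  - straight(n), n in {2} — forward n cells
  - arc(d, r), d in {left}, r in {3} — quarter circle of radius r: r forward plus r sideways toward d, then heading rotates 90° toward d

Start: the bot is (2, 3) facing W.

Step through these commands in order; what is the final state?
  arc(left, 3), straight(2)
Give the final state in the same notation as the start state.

(-1, -2) facing S

from: (2, 3) facing W
step 1 (arc(left, 3)): (-1, 0) facing S
step 2 (straight(2)): (-1, -2) facing S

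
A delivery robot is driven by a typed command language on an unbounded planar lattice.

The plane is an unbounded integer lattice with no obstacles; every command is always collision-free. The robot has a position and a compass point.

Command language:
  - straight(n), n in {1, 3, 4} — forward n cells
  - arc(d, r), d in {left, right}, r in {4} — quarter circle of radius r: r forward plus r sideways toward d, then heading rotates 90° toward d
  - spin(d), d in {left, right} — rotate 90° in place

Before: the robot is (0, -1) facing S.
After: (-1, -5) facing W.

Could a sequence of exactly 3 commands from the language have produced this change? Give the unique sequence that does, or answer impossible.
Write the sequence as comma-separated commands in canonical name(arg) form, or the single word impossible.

key: position moved to (-1,-5) AND the heading swung to W — translation plus rotation needed
from: (0, -1) facing S
t=1 straight(4) ⇒ (0, -5) facing S
t=2 spin(right) ⇒ (0, -5) facing W
t=3 straight(1) ⇒ (-1, -5) facing W
uniquely the one of 343 3-step routes that fits.

straight(4), spin(right), straight(1)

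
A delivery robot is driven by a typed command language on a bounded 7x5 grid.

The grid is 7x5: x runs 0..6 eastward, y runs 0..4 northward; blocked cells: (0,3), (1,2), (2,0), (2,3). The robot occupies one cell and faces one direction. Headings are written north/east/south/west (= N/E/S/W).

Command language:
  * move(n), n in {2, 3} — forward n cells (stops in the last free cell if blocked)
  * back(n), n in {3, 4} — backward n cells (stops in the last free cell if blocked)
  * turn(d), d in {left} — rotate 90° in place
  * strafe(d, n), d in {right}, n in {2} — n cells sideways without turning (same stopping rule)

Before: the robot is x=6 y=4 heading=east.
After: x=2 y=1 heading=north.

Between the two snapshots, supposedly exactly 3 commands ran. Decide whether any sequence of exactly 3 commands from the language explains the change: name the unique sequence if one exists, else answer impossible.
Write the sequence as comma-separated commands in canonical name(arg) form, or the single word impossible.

every 3-command combo misses the target.

impossible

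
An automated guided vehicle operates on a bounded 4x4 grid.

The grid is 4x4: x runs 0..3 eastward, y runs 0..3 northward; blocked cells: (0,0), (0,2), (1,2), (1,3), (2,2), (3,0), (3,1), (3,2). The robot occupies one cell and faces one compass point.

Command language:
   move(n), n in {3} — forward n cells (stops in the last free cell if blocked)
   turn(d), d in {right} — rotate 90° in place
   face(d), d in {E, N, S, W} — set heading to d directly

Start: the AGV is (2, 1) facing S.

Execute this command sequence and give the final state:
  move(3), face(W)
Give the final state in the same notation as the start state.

from: (2, 1) facing S
[1] after move(3): (2, 0) facing S
[2] after face(W): (2, 0) facing W

(2, 0) facing W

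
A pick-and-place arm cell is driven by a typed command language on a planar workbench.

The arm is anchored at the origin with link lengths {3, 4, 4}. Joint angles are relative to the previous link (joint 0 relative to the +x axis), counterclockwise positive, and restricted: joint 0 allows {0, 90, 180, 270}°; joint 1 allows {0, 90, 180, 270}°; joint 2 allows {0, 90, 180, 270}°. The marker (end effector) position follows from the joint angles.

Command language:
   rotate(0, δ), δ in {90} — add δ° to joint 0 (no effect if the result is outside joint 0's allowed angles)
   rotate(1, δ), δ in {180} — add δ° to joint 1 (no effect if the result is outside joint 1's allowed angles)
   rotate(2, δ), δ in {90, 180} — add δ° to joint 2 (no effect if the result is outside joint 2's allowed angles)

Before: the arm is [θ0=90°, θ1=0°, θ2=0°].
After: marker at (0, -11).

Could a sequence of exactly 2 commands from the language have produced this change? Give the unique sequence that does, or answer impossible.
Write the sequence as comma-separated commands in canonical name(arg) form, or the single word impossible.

initial: [θ0=90°, θ1=0°, θ2=0°]
step 1 (rotate(0, 90)): [θ0=180°, θ1=0°, θ2=0°]
step 2 (rotate(0, 90)): [θ0=270°, θ1=0°, θ2=0°]
no rival 2-sequence matches.

rotate(0, 90), rotate(0, 90)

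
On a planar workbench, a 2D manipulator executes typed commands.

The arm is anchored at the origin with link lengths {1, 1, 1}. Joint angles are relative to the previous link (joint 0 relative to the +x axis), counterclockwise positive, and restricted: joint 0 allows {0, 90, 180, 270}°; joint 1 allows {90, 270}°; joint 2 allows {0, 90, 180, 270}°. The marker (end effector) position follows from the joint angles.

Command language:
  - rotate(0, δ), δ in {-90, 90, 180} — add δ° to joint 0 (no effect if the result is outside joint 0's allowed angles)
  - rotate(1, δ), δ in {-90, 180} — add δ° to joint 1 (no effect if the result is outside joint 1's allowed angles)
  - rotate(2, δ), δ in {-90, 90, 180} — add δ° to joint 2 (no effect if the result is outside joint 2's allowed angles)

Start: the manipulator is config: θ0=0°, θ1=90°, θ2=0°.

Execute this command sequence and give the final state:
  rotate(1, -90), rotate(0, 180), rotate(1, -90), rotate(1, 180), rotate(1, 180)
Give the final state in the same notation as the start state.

start: config: θ0=0°, θ1=90°, θ2=0°
step 1 (rotate(1, -90)): config: θ0=0°, θ1=90°, θ2=0°
step 2 (rotate(0, 180)): config: θ0=180°, θ1=90°, θ2=0°
step 3 (rotate(1, -90)): config: θ0=180°, θ1=90°, θ2=0°
step 4 (rotate(1, 180)): config: θ0=180°, θ1=270°, θ2=0°
step 5 (rotate(1, 180)): config: θ0=180°, θ1=90°, θ2=0°

config: θ0=180°, θ1=90°, θ2=0°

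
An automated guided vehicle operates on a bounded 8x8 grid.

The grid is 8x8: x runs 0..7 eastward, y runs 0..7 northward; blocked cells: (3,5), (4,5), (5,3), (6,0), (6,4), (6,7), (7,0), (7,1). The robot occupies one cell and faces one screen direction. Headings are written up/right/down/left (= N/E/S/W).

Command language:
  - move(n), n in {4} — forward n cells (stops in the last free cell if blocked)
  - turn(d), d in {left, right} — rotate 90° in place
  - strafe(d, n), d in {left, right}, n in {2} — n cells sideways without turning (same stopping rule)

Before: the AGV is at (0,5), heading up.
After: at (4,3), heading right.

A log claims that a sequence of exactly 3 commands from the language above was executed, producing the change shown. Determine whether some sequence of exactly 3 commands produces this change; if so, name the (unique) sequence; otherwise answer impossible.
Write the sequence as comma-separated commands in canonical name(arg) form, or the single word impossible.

turn(right), strafe(right, 2), move(4)

key: order matters: swapping turn(right) and move(4) lands elsewhere
initial: at (0,5), heading up
[1] after turn(right): at (0,5), heading right
[2] after strafe(right, 2): at (0,3), heading right
[3] after move(4): at (4,3), heading right
all 125 alternatives checked — unique.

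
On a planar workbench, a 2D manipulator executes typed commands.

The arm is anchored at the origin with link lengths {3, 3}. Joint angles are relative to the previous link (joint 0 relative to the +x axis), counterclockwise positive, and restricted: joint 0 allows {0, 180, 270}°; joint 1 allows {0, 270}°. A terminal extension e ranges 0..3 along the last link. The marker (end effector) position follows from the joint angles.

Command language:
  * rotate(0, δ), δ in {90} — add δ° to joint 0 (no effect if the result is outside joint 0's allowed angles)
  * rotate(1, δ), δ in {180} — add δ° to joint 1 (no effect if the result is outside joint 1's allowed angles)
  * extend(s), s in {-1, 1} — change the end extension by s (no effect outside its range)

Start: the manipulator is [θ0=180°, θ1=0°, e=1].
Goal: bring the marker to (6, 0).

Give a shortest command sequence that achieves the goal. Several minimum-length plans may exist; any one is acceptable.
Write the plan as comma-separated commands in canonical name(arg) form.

extend(-1), rotate(0, 90), rotate(0, 90)

start: [θ0=180°, θ1=0°, e=1]
t=1 extend(-1) ⇒ [θ0=180°, θ1=0°, e=0]
t=2 rotate(0, 90) ⇒ [θ0=270°, θ1=0°, e=0]
t=3 rotate(0, 90) ⇒ [θ0=0°, θ1=0°, e=0]
shorter routes all fall short; 3 is best.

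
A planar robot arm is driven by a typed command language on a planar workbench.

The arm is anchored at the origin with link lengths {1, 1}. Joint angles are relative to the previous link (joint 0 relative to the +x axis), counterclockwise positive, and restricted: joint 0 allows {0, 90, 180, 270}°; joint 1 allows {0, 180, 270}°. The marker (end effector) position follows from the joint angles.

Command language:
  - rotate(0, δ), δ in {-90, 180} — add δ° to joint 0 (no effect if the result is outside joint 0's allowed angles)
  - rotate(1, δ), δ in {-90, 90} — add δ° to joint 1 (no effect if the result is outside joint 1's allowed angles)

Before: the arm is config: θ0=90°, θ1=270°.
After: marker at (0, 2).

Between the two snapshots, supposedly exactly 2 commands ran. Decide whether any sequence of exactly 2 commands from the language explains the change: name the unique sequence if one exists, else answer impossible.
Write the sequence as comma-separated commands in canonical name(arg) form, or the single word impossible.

begin: config: θ0=90°, θ1=270°
[1] after rotate(1, 90): config: θ0=90°, θ1=0°
[2] after rotate(1, 90): config: θ0=90°, θ1=0°
no rival 2-sequence matches.

rotate(1, 90), rotate(1, 90)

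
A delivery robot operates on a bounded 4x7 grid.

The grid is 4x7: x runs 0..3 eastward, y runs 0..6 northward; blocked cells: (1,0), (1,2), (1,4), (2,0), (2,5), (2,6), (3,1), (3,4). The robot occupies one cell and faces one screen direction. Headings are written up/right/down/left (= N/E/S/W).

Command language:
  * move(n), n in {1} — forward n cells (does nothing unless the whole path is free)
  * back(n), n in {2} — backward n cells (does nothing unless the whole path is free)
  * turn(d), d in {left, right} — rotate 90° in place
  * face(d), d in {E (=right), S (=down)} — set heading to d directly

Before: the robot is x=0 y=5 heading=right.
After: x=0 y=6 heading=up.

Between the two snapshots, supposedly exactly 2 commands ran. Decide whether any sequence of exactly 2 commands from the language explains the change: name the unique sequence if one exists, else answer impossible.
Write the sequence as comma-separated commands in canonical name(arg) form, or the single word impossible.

turn(left), move(1)

key: cell and facing (now N) both changed — the 2 commands mix motion and turning
initial: x=0 y=5 heading=right
t=1 turn(left) ⇒ x=0 y=5 heading=up
t=2 move(1) ⇒ x=0 y=6 heading=up
no other 2-command option fits: unique.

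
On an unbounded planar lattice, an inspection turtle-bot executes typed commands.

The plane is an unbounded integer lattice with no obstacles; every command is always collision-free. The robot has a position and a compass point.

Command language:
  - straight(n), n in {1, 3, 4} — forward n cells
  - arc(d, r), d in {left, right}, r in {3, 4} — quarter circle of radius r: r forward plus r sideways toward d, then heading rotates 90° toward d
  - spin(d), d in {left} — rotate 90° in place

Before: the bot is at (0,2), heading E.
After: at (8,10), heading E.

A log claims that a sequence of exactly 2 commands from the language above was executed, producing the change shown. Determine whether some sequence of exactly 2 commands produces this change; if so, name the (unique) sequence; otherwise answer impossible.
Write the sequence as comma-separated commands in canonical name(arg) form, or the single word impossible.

arc(left, 4), arc(right, 4)

key: running arc(right, 4) before arc(left, 4) would end elsewhere — order is forced
from: at (0,2), heading E
step 1 (arc(left, 4)): at (4,6), heading N
step 2 (arc(right, 4)): at (8,10), heading E
no rival 2-sequence matches.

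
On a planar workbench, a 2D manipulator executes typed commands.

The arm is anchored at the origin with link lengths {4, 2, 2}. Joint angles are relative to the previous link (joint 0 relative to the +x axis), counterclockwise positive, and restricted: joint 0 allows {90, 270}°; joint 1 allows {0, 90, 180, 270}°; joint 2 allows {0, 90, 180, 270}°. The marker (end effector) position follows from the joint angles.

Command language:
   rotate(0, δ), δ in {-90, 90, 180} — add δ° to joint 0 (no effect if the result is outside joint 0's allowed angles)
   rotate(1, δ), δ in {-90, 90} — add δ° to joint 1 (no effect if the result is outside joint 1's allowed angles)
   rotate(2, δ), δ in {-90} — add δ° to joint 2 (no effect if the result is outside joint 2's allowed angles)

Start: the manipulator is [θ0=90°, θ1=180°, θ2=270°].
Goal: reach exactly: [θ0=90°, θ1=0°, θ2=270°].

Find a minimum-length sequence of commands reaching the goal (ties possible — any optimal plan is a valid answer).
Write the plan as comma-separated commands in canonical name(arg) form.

rotate(1, 90), rotate(1, 90)

start: [θ0=90°, θ1=180°, θ2=270°]
step 1 (rotate(1, 90)): [θ0=90°, θ1=270°, θ2=270°]
step 2 (rotate(1, 90)): [θ0=90°, θ1=0°, θ2=270°]
nothing shorter than 2 reaches the goal.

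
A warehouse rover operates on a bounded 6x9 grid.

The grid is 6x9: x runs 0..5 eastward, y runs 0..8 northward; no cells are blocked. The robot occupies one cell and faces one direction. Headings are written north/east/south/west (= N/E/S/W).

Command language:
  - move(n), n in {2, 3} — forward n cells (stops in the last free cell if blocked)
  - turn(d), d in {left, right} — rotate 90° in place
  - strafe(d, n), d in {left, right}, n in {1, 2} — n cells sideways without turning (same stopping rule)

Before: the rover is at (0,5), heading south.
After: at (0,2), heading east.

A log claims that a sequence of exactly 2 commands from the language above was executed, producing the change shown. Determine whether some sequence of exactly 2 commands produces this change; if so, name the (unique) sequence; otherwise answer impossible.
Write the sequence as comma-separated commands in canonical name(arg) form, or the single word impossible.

key: running turn(left) before move(3) would end elsewhere — order is forced
from: at (0,5), heading south
1. move(3) → at (0,2), heading south
2. turn(left) → at (0,2), heading east
no other 2-command option fits: unique.

move(3), turn(left)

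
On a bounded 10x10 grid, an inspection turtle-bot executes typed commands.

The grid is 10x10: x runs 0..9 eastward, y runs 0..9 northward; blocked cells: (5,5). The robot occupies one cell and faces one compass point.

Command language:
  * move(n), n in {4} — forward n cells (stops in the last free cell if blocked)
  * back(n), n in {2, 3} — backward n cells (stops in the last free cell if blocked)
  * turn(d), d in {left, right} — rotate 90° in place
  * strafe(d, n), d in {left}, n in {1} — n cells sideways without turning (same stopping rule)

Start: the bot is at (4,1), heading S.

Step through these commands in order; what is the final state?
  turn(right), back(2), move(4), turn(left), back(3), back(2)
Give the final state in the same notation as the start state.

at (2,6), heading S

begin: at (4,1), heading S
t=1 turn(right) ⇒ at (4,1), heading W
t=2 back(2) ⇒ at (6,1), heading W
t=3 move(4) ⇒ at (2,1), heading W
t=4 turn(left) ⇒ at (2,1), heading S
t=5 back(3) ⇒ at (2,4), heading S
t=6 back(2) ⇒ at (2,6), heading S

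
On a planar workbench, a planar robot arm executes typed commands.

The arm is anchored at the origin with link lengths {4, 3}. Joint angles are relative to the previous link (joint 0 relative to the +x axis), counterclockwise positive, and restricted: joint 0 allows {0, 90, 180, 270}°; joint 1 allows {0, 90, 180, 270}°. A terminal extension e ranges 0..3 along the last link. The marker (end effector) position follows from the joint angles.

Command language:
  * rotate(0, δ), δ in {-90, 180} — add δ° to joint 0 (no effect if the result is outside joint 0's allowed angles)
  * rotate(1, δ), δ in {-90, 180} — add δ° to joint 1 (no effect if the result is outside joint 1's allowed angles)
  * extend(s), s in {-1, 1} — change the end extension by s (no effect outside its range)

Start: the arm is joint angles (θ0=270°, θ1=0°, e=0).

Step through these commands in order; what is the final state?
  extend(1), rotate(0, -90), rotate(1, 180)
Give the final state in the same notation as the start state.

joint angles (θ0=180°, θ1=180°, e=1)

initial: joint angles (θ0=270°, θ1=0°, e=0)
[1] after extend(1): joint angles (θ0=270°, θ1=0°, e=1)
[2] after rotate(0, -90): joint angles (θ0=180°, θ1=0°, e=1)
[3] after rotate(1, 180): joint angles (θ0=180°, θ1=180°, e=1)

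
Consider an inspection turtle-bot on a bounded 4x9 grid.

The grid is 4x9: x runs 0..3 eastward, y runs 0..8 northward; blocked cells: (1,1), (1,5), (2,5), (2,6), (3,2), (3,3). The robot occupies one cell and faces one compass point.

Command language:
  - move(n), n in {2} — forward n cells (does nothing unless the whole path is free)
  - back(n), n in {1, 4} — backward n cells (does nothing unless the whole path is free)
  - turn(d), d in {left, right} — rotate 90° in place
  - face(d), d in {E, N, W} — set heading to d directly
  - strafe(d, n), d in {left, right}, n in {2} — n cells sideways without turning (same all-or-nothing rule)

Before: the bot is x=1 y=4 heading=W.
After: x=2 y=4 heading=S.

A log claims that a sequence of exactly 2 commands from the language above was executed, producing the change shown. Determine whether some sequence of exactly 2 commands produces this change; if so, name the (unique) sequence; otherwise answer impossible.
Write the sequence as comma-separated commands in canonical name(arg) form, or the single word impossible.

back(1), turn(left)

key: running turn(left) before back(1) would end elsewhere — order is forced
t0: x=1 y=4 heading=W
t=1 back(1) ⇒ x=2 y=4 heading=W
t=2 turn(left) ⇒ x=2 y=4 heading=S
uniquely the one of 100 2-step routes that fits.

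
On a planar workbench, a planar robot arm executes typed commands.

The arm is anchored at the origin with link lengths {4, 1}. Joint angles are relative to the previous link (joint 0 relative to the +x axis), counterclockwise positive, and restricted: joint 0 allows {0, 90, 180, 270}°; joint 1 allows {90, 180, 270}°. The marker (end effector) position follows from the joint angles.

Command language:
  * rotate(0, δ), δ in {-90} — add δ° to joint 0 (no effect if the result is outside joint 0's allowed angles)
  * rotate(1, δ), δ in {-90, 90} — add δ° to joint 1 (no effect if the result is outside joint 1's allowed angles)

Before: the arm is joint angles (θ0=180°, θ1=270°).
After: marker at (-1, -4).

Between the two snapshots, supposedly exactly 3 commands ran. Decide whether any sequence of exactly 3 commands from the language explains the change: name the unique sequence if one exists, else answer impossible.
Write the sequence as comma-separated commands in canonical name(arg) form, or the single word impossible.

t0: joint angles (θ0=180°, θ1=270°)
step 1 (rotate(0, -90)): joint angles (θ0=90°, θ1=270°)
step 2 (rotate(0, -90)): joint angles (θ0=0°, θ1=270°)
step 3 (rotate(0, -90)): joint angles (θ0=270°, θ1=270°)
uniquely the one of 27 3-step routes that fits.

rotate(0, -90), rotate(0, -90), rotate(0, -90)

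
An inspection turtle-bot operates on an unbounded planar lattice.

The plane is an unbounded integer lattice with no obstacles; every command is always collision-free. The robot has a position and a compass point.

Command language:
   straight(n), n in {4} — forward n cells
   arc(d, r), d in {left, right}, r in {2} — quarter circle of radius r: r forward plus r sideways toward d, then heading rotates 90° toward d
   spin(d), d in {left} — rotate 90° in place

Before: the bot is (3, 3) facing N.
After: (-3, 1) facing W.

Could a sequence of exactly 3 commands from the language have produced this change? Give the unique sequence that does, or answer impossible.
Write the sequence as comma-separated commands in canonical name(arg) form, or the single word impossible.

arc(left, 2), arc(left, 2), arc(right, 2)

key: position moved to (-3,1) AND the heading swung to W — translation plus rotation needed
t0: (3, 3) facing N
1. arc(left, 2) → (1, 5) facing W
2. arc(left, 2) → (-1, 3) facing S
3. arc(right, 2) → (-3, 1) facing W
all 64 alternatives checked — unique.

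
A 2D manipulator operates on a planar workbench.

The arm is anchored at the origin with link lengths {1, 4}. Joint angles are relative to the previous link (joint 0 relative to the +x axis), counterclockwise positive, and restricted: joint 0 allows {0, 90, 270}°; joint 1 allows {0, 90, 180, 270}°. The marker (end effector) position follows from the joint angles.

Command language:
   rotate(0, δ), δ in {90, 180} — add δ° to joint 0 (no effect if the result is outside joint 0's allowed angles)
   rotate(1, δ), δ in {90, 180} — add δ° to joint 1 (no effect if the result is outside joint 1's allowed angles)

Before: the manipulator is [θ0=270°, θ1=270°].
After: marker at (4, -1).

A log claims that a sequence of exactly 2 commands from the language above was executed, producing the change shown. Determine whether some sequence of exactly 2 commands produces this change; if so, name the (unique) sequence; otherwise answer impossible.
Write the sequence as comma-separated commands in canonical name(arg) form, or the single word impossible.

rotate(1, 90), rotate(1, 90)

start: [θ0=270°, θ1=270°]
t=1 rotate(1, 90) ⇒ [θ0=270°, θ1=0°]
t=2 rotate(1, 90) ⇒ [θ0=270°, θ1=90°]
all 16 alternatives checked — unique.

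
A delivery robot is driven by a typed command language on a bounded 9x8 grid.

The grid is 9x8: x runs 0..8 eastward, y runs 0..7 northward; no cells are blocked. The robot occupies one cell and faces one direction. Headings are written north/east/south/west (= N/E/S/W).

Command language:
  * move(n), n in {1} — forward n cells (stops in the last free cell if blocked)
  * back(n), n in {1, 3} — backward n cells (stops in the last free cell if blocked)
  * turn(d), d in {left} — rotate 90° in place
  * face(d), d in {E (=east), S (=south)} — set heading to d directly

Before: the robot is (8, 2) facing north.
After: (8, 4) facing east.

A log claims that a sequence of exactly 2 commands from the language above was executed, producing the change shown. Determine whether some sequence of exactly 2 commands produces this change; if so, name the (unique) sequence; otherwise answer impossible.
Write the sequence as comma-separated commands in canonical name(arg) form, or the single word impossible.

impossible

checked all 2-command options: none fits.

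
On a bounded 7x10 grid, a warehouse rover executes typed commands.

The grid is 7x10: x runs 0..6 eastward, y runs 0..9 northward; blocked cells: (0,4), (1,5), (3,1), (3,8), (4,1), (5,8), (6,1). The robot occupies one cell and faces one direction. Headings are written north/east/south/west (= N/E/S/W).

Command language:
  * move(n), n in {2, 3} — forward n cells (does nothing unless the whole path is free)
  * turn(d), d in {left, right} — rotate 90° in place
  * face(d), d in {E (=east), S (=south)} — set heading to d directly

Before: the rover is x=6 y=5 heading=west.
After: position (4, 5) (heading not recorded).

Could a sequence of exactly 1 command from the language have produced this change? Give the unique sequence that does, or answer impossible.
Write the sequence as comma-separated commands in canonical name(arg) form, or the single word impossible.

start: x=6 y=5 heading=west
[1] after move(2): x=4 y=5 heading=west
all 6 alternatives checked — unique.

move(2)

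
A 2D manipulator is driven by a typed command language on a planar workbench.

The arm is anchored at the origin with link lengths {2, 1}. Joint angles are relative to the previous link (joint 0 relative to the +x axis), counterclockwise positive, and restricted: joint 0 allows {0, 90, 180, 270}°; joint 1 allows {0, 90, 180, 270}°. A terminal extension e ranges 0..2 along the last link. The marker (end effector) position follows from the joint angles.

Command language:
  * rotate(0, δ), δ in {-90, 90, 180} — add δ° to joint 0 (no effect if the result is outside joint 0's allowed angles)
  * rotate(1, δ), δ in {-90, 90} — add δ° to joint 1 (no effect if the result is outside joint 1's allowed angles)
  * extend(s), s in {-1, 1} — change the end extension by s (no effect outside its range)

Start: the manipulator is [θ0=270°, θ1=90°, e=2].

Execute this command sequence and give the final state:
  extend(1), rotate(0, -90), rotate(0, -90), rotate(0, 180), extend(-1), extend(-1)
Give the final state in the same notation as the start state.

initial: [θ0=270°, θ1=90°, e=2]
t=1 extend(1) ⇒ [θ0=270°, θ1=90°, e=2]
t=2 rotate(0, -90) ⇒ [θ0=180°, θ1=90°, e=2]
t=3 rotate(0, -90) ⇒ [θ0=90°, θ1=90°, e=2]
t=4 rotate(0, 180) ⇒ [θ0=270°, θ1=90°, e=2]
t=5 extend(-1) ⇒ [θ0=270°, θ1=90°, e=1]
t=6 extend(-1) ⇒ [θ0=270°, θ1=90°, e=0]

[θ0=270°, θ1=90°, e=0]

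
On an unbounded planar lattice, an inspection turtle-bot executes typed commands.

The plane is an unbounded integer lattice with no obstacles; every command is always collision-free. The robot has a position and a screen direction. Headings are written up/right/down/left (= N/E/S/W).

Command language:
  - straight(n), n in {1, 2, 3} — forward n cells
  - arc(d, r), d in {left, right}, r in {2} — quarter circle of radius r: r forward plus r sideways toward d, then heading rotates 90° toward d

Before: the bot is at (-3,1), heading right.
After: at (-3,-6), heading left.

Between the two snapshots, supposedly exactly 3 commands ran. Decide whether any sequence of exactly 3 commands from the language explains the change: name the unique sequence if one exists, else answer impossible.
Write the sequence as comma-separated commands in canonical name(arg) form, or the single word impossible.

key: cell and facing (now W) both changed — the 3 commands mix motion and turning
from: at (-3,1), heading right
1. arc(right, 2) → at (-1,-1), heading down
2. straight(3) → at (-1,-4), heading down
3. arc(right, 2) → at (-3,-6), heading left
uniquely the one of 125 3-step routes that fits.

arc(right, 2), straight(3), arc(right, 2)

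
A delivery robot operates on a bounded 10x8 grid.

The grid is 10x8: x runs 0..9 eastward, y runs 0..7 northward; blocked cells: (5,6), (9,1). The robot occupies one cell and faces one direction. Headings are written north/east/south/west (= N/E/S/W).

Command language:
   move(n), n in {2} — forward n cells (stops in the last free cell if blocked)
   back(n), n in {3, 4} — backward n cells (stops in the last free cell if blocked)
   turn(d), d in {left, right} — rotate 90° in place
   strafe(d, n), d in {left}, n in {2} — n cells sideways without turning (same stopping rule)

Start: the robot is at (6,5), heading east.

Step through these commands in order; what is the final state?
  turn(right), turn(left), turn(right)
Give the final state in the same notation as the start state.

from: at (6,5), heading east
t=1 turn(right) ⇒ at (6,5), heading south
t=2 turn(left) ⇒ at (6,5), heading east
t=3 turn(right) ⇒ at (6,5), heading south

at (6,5), heading south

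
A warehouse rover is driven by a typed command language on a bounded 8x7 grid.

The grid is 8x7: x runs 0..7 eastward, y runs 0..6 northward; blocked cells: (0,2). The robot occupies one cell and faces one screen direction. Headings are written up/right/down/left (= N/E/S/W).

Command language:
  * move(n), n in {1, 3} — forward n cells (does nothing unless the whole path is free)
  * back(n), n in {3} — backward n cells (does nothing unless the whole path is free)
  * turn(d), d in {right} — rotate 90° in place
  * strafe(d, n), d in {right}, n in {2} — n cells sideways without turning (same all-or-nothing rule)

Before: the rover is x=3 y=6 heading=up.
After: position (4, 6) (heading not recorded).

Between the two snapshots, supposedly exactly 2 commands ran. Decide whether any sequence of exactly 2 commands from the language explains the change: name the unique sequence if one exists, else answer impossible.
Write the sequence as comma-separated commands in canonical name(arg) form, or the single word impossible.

key: order matters: swapping turn(right) and move(1) lands elsewhere
begin: x=3 y=6 heading=up
[1] after turn(right): x=3 y=6 heading=right
[2] after move(1): x=4 y=6 heading=right
no other 2-command option fits: unique.

turn(right), move(1)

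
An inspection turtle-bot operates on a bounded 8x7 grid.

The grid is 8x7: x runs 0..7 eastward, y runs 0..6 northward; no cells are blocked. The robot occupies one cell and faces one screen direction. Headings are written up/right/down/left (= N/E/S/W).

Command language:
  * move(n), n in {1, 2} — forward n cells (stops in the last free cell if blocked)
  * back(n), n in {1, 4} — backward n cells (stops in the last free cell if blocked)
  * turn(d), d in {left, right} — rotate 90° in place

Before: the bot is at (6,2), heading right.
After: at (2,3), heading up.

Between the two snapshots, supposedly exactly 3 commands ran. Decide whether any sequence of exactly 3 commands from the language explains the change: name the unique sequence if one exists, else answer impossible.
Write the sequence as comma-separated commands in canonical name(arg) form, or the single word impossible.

back(4), turn(left), move(1)

key: running move(1) before back(4) would end elsewhere — order is forced
begin: at (6,2), heading right
1. back(4) → at (2,2), heading right
2. turn(left) → at (2,2), heading up
3. move(1) → at (2,3), heading up
no rival 3-sequence matches.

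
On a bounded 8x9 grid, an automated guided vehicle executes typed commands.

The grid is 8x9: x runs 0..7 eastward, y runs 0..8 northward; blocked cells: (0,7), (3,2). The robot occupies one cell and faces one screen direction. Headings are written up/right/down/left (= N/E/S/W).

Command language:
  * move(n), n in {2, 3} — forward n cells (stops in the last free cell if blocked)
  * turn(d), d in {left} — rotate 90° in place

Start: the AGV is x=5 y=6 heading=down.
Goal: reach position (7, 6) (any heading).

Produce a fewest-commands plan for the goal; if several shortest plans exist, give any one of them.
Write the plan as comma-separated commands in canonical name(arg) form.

turn(left), move(2)

initial: x=5 y=6 heading=down
t=1 turn(left) ⇒ x=5 y=6 heading=right
t=2 move(2) ⇒ x=7 y=6 heading=right
minimal: 2 command(s), checked below 2.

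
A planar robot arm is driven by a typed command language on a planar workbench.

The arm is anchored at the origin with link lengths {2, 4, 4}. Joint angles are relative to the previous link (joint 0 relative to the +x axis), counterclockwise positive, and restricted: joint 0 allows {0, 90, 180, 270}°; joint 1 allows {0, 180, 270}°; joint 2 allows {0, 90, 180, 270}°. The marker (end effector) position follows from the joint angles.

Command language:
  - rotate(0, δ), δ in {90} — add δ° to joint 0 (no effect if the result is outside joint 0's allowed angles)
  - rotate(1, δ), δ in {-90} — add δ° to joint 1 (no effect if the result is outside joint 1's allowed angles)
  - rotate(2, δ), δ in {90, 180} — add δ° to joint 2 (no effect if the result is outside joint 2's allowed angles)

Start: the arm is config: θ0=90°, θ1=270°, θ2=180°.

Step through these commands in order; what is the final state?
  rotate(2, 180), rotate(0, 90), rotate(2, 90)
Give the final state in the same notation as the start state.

from: config: θ0=90°, θ1=270°, θ2=180°
1. rotate(2, 180) → config: θ0=90°, θ1=270°, θ2=0°
2. rotate(0, 90) → config: θ0=180°, θ1=270°, θ2=0°
3. rotate(2, 90) → config: θ0=180°, θ1=270°, θ2=90°

config: θ0=180°, θ1=270°, θ2=90°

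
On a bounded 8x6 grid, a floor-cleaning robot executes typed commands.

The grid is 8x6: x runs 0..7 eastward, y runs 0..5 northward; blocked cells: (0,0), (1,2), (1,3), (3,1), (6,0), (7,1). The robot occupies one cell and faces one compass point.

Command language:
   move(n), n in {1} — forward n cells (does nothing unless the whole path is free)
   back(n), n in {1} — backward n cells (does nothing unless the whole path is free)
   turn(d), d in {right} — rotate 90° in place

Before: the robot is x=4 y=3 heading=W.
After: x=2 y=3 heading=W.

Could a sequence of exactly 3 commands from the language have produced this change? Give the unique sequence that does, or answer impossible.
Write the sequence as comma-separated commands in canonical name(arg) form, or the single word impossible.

key: still facing W at the end — nothing in the sequence rotates
start: x=4 y=3 heading=W
1. move(1) → x=3 y=3 heading=W
2. move(1) → x=2 y=3 heading=W
3. move(1) → x=2 y=3 heading=W
no other 3-command option fits: unique.

move(1), move(1), move(1)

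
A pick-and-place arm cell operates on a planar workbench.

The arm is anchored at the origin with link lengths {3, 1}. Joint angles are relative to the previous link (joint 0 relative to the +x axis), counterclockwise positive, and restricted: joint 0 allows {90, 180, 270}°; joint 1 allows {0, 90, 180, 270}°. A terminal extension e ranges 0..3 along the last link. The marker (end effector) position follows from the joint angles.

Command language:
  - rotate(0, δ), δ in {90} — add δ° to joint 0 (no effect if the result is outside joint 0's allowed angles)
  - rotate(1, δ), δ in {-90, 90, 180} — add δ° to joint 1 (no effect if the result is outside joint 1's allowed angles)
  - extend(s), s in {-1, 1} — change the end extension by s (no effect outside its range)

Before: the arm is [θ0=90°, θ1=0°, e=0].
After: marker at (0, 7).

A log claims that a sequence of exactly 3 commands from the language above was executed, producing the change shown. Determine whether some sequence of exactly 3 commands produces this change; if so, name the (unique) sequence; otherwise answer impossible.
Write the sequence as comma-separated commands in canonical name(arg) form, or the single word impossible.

extend(1), extend(1), extend(1)

t0: [θ0=90°, θ1=0°, e=0]
1. extend(1) → [θ0=90°, θ1=0°, e=1]
2. extend(1) → [θ0=90°, θ1=0°, e=2]
3. extend(1) → [θ0=90°, θ1=0°, e=3]
all 216 alternatives checked — unique.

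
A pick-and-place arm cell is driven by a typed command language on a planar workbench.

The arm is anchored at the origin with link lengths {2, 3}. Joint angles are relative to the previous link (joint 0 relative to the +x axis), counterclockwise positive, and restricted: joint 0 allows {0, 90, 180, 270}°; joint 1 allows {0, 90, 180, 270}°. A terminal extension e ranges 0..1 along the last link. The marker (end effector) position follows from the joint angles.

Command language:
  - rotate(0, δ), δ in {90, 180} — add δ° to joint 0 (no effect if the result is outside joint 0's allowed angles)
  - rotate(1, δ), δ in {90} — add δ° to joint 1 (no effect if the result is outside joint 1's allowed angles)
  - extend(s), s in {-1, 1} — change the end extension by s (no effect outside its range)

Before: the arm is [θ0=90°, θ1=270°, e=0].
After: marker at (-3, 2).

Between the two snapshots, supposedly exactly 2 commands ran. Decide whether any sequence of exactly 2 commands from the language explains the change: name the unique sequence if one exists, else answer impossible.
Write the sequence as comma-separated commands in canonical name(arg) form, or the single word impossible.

rotate(1, 90), rotate(1, 90)

initial: [θ0=90°, θ1=270°, e=0]
t=1 rotate(1, 90) ⇒ [θ0=90°, θ1=0°, e=0]
t=2 rotate(1, 90) ⇒ [θ0=90°, θ1=90°, e=0]
no rival 2-sequence matches.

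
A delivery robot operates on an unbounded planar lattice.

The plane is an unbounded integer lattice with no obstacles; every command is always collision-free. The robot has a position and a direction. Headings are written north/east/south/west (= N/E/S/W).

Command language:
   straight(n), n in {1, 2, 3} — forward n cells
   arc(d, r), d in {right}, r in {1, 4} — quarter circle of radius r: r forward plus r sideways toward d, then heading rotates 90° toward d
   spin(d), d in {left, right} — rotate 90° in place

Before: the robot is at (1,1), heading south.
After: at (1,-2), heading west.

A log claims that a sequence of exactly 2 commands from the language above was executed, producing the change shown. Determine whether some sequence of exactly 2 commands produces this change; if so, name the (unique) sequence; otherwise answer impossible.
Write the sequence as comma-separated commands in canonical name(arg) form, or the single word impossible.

straight(3), spin(right)

key: running spin(right) before straight(3) would end elsewhere — order is forced
start: at (1,1), heading south
1. straight(3) → at (1,-2), heading south
2. spin(right) → at (1,-2), heading west
no other 2-command option fits: unique.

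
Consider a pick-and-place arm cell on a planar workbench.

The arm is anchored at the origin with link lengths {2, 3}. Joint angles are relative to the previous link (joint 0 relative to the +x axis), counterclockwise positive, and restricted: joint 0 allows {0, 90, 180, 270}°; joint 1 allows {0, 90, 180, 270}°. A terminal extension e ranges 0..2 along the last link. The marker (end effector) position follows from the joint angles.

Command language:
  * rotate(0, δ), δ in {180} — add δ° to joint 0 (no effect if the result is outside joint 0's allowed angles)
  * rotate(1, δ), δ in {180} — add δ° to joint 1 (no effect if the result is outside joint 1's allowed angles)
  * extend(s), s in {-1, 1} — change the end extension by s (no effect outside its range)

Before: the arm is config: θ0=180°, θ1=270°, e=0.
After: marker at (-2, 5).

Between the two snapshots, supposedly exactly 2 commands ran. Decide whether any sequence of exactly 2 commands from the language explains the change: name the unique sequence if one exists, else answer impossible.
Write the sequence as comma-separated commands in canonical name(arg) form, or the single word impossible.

initial: config: θ0=180°, θ1=270°, e=0
1. extend(1) → config: θ0=180°, θ1=270°, e=1
2. extend(1) → config: θ0=180°, θ1=270°, e=2
no other 2-command option fits: unique.

extend(1), extend(1)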